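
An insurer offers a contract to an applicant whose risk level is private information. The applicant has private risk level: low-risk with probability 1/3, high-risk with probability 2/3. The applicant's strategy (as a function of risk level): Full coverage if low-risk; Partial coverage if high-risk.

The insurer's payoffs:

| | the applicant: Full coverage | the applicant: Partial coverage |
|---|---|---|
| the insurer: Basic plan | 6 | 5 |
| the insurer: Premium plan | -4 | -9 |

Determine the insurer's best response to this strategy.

E[Basic plan] = 1/3·(6) + 2/3·(5) = 16/3
E[Premium plan] = 1/3·(-4) + 2/3·(-9) = -22/3
Best response: Basic plan (16/3 is the largest).

Basic plan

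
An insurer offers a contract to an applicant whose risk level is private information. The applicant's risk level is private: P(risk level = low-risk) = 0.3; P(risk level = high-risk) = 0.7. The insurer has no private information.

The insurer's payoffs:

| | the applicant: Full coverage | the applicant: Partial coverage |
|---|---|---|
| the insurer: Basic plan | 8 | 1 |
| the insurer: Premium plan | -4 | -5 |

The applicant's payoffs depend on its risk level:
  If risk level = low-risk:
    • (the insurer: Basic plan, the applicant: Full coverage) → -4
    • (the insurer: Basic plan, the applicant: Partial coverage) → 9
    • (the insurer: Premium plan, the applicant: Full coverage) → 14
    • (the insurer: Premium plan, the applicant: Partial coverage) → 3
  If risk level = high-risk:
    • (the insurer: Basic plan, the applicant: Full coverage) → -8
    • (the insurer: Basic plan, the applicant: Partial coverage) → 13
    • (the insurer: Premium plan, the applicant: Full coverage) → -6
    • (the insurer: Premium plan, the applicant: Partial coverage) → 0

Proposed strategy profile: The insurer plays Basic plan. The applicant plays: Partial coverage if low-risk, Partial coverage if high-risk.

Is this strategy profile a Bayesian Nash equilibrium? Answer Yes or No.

Yes

The insurer plays Basic plan: E[Basic plan] = 0.3·(1) + 0.7·(1) = 1; E[Premium plan] = -5. Best-responding. ✓
The applicant (risk level low-risk), facing Basic plan: Full coverage gives -4, Partial coverage gives 9. Proposed Partial coverage is best. ✓
The applicant (risk level high-risk), facing Basic plan: Full coverage gives -8, Partial coverage gives 13. Proposed Partial coverage is best. ✓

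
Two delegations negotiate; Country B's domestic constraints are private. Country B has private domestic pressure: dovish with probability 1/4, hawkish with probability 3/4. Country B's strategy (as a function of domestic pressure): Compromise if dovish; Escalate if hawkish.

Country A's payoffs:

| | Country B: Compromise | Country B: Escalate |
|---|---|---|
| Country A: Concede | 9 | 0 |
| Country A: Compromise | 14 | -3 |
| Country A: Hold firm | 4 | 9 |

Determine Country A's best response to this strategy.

E[Concede] = 1/4·(9) + 3/4·(0) = 9/4
E[Compromise] = 1/4·(14) + 3/4·(-3) = 5/4
E[Hold firm] = 1/4·(4) + 3/4·(9) = 31/4
Best response: Hold firm (31/4 is the largest).

Hold firm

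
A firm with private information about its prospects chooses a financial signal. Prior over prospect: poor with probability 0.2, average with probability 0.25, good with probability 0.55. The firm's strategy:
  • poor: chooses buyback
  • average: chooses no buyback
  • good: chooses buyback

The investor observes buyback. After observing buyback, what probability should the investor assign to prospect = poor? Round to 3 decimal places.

0.267

P(buyback) = 0.2·1 + 0.25·0 + 0.55·1 = 0.75
P(poor | buyback) = (0.2·1) / 0.75 = 0.2 / 0.75 = 0.266667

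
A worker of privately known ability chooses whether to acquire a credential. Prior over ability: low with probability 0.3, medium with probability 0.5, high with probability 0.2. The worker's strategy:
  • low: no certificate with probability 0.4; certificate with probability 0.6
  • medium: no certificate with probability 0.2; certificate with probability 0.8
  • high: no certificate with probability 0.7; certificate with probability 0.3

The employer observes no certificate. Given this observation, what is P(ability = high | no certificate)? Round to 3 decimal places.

P(no certificate) = 0.3·0.4 + 0.5·0.2 + 0.2·0.7 = 0.36
P(high | no certificate) = (0.2·0.7) / 0.36 = 0.14 / 0.36 = 0.388889

0.389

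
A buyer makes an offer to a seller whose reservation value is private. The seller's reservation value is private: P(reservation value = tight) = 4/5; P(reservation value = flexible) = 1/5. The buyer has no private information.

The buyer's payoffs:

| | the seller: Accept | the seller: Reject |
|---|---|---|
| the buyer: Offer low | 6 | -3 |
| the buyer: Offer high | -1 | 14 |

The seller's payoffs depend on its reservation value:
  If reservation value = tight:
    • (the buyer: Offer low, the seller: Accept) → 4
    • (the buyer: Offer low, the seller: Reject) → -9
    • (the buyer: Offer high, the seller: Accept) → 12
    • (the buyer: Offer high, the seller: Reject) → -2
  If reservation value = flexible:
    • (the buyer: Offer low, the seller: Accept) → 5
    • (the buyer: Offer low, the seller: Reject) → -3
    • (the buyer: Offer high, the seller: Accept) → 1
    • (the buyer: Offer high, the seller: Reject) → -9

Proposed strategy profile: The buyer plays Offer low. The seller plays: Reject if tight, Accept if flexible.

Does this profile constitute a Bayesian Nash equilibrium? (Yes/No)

No

A profile is a BNE iff every type of every player is best-responding given beliefs about the other side.
The buyer plays Offer low: E[Offer low] = 4/5·(-3) + 1/5·(6) = -6/5; E[Offer high] = 11. Not best-responding. ✗
The seller (reservation value tight), facing Offer low: Accept gives 4, Reject gives -9. Proposed Reject is not best — profitable deviation exists. ✗
The seller (reservation value flexible), facing Offer low: Accept gives 5, Reject gives -3. Proposed Accept is best. ✓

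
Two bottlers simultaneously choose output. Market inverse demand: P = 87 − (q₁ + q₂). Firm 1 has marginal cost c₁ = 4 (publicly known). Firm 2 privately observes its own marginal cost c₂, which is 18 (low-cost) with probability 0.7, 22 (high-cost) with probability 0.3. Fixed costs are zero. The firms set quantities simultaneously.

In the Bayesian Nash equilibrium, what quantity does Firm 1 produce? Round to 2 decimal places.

Firm 2 with cost c maximizes (87 − (q₁+q₂) − c)·q₂, giving q₂(c) = (87 − c − q₁)/2.
E[c₂] = 0.7·18 + 0.3·22 = 19.2
Firm 1's FOC against E[q₂] yields q₁ = (87 − 2·4 + E[c₂])/3 = (87 − 8 + 19.2)/3 = 32.7333.

32.73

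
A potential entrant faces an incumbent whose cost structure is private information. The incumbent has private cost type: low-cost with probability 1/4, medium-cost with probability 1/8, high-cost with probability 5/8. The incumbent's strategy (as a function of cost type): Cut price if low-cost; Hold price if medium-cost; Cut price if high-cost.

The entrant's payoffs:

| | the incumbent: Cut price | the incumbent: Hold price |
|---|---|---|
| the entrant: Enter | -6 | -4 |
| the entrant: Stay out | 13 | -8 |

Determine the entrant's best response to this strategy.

E[Enter] = 1/4·(-6) + 1/8·(-4) + 5/8·(-6) = -23/4
E[Stay out] = 1/4·(13) + 1/8·(-8) + 5/8·(13) = 83/8
Best response: Stay out (83/8 is the largest).

Stay out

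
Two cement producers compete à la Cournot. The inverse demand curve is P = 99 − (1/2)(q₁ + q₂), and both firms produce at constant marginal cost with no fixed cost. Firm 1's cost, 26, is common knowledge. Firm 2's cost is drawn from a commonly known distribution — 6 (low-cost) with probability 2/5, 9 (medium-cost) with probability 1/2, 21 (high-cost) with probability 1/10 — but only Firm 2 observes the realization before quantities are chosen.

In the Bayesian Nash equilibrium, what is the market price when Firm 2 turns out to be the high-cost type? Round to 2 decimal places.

Each type of Firm 2 best-responds to q₁; Firm 1 best-responds to the expected q₂ over Firm 2's types.
Firm 2 with cost c maximizes (99 − (1/2)(q₁+q₂) − c)·q₂, giving q₂(c) = (99 − c − (1/2)q₁).
E[c₂] = 2/5·6 + 1/2·9 + 1/10·21 = 9
Firm 1's FOC against E[q₂] yields q₁ = (99 − 2·26 + E[c₂])/(3/2) = (99 − 52 + 9)/(3/2) = 37.3333.
q₂(high-cost) = 59.3333, so P = 99 − (1/2)·(37.3333 + 59.3333) = 50.6667.

50.67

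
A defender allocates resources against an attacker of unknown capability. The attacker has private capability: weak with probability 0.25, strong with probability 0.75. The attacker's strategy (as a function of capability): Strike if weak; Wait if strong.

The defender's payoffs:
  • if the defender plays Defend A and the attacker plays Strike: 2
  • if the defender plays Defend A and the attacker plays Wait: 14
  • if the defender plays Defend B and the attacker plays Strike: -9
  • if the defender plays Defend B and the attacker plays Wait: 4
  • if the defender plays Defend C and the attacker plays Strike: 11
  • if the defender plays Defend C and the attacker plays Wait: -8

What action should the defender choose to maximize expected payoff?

Defend A

E[Defend A] = 0.25·(2) + 0.75·(14) = 11
E[Defend B] = 0.25·(-9) + 0.75·(4) = 0.75
E[Defend C] = 0.25·(11) + 0.75·(-8) = -3.25
Best response: Defend A (11 is the largest).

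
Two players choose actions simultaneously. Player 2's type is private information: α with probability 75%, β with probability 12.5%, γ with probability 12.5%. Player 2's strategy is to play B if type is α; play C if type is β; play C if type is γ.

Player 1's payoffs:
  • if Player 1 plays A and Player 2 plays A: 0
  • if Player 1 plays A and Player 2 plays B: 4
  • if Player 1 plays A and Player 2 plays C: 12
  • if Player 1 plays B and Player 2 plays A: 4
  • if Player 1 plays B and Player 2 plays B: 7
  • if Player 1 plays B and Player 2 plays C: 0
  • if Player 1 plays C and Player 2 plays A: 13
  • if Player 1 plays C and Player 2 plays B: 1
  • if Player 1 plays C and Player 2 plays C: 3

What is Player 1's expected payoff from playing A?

E[A] = 0.75·4 + 0.125·12 + 0.125·12 = 3 + 1.5 + 1.5 = 6

6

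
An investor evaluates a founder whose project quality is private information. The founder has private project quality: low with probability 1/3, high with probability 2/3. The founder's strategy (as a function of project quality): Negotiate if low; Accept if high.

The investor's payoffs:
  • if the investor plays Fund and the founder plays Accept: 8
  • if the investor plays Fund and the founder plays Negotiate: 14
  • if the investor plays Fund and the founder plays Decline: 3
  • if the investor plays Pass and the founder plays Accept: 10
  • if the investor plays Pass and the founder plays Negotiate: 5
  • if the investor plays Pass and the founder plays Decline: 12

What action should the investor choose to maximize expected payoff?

Compute the investor's expected payoff for each action, taking the expectation over the founder's type.
E[Fund] = 1/3·(14) + 2/3·(8) = 10
E[Pass] = 1/3·(5) + 2/3·(10) = 25/3
Best response: Fund (10 is the largest).

Fund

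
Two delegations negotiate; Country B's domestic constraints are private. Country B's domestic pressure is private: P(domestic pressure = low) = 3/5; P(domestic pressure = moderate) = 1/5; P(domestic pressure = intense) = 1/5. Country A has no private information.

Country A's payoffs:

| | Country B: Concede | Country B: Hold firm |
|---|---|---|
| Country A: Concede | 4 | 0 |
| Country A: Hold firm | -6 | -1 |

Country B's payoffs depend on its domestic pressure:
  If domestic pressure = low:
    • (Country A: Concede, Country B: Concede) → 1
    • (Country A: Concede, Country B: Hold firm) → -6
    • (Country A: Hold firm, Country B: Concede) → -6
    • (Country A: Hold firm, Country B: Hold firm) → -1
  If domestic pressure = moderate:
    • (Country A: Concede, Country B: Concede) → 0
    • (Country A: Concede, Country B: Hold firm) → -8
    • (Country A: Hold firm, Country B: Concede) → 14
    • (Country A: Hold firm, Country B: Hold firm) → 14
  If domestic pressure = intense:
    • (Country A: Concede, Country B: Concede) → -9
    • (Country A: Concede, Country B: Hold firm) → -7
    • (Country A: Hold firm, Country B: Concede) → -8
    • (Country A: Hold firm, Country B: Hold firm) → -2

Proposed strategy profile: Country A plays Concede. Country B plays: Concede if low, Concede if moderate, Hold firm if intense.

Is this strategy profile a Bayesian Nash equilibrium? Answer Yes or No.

A profile is a BNE iff every type of every player is best-responding given beliefs about the other side.
Country A plays Concede: E[Concede] = 3/5·(4) + 1/5·(4) + 1/5·(0) = 16/5; E[Hold firm] = -5. Best-responding. ✓
Country B (domestic pressure low), facing Concede: Concede gives 1, Hold firm gives -6. Proposed Concede is best. ✓
Country B (domestic pressure moderate), facing Concede: Concede gives 0, Hold firm gives -8. Proposed Concede is best. ✓
Country B (domestic pressure intense), facing Concede: Concede gives -9, Hold firm gives -7. Proposed Hold firm is best. ✓

Yes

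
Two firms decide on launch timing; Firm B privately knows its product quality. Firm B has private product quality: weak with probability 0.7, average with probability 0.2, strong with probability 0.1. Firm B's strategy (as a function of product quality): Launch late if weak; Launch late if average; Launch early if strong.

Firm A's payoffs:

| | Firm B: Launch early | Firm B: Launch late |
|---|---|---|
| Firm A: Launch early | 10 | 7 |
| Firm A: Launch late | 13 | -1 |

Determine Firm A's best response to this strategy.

Launch early

Compute Firm A's expected payoff for each action, taking the expectation over Firm B's type.
E[Launch early] = 0.7·(7) + 0.2·(7) + 0.1·(10) = 7.3
E[Launch late] = 0.7·(-1) + 0.2·(-1) + 0.1·(13) = 0.4
Best response: Launch early (7.3 is the largest).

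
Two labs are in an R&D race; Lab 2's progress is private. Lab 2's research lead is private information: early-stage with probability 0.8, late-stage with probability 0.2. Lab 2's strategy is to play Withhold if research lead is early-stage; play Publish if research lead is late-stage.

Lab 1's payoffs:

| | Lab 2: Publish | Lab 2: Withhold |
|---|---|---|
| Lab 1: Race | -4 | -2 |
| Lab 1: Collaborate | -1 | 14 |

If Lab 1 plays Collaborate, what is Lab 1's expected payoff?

11

Take the expectation over Lab 2's research lead, weighting each type's action by its prior probability.
E[Collaborate] = 0.8·14 + 0.2·(-1) = 11.2 + (-0.2) = 11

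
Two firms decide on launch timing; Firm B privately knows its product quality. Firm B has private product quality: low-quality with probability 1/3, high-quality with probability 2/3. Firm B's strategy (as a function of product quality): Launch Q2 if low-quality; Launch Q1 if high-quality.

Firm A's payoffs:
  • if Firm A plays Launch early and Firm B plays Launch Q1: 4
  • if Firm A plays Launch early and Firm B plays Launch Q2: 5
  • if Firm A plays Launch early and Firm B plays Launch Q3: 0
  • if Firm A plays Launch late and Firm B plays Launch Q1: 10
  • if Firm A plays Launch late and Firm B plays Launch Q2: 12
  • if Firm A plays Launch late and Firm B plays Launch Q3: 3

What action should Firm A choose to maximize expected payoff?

E[Launch early] = 1/3·(5) + 2/3·(4) = 13/3
E[Launch late] = 1/3·(12) + 2/3·(10) = 32/3
Best response: Launch late (32/3 is the largest).

Launch late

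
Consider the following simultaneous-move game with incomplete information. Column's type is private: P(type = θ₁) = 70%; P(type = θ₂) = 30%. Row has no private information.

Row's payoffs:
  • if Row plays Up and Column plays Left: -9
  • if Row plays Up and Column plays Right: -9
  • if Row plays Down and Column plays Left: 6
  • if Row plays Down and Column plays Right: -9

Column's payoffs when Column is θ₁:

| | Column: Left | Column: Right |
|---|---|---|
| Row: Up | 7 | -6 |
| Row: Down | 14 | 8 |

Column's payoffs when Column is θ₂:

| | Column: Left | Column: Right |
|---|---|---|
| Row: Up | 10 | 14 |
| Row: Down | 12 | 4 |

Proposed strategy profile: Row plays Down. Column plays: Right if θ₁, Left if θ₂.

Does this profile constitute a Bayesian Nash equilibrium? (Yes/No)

No

Row plays Down: E[Down] = 0.7·(-9) + 0.3·(6) = -4.5; E[Up] = -9. Best-responding. ✓
Column (type θ₁), facing Down: Left gives 14, Right gives 8. Proposed Right is not best — profitable deviation exists. ✗
Column (type θ₂), facing Down: Left gives 12, Right gives 4. Proposed Left is best. ✓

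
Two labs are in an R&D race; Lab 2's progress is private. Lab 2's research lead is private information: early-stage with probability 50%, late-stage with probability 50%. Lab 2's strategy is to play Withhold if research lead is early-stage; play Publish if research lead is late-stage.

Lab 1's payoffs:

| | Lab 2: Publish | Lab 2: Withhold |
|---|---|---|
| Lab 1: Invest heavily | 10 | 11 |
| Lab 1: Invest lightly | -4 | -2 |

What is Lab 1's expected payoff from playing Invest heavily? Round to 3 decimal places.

10.500

Take the expectation over Lab 2's research lead, weighting each type's action by its prior probability.
E[Invest heavily] = 0.5·11 + 0.5·10 = 5.5 + 5 = 10.5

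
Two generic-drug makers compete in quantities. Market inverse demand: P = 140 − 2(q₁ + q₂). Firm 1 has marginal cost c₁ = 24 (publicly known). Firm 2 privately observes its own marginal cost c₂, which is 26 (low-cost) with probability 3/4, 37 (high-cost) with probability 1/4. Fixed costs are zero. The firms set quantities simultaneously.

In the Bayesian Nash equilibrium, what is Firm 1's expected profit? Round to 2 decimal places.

810.03

Firm 2 with cost c maximizes (140 − 2(q₁+q₂) − c)·q₂, giving q₂(c) = (140 − c − 2q₁)/4.
E[c₂] = 3/4·26 + 1/4·37 = 28.75
Firm 1's FOC against E[q₂] yields q₁ = (140 − 2·24 + E[c₂])/6 = (140 − 48 + 28.75)/6 = 20.125.
E[P] = 140 − 2·(q₁ + E[q₂]) = 64.25; Firm 1's expected profit = (E[P] − 24)·q₁ = (64.25 − 24)·20.125 = 810.031.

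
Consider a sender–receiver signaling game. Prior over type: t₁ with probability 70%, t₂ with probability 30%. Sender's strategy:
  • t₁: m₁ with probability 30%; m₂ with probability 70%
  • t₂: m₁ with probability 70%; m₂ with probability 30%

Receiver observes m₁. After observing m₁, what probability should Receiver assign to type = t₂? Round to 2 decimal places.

P(m₁) = 0.7·0.3 + 0.3·0.7 = 0.42
P(t₂ | m₁) = (0.3·0.7) / 0.42 = 0.21 / 0.42 = 0.5

0.50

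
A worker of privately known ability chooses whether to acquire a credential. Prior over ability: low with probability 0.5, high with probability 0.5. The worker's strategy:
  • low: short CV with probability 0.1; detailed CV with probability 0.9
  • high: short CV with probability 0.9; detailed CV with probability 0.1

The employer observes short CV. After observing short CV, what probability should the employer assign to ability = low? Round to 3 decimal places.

Apply Bayes' rule using the sender's strategy as the likelihood.
P(short CV) = 0.5·0.1 + 0.5·0.9 = 0.5
P(low | short CV) = (0.5·0.1) / 0.5 = 0.05 / 0.5 = 0.1

0.100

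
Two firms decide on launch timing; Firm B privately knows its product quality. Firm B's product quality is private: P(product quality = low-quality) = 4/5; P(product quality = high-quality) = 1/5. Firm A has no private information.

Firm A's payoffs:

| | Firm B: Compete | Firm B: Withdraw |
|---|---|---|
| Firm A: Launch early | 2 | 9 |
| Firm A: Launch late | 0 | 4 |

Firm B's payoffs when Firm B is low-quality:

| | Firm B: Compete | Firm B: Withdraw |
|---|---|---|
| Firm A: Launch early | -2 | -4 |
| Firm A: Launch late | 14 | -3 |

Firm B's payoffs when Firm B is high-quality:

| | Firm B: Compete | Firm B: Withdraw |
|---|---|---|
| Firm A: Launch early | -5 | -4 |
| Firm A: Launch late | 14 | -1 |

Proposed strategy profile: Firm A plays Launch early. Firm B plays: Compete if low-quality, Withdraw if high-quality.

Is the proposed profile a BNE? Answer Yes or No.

Firm A plays Launch early: E[Launch early] = 4/5·(2) + 1/5·(9) = 17/5; E[Launch late] = 4/5. Best-responding. ✓
Firm B (product quality low-quality), facing Launch early: Compete gives -2, Withdraw gives -4. Proposed Compete is best. ✓
Firm B (product quality high-quality), facing Launch early: Compete gives -5, Withdraw gives -4. Proposed Withdraw is best. ✓

Yes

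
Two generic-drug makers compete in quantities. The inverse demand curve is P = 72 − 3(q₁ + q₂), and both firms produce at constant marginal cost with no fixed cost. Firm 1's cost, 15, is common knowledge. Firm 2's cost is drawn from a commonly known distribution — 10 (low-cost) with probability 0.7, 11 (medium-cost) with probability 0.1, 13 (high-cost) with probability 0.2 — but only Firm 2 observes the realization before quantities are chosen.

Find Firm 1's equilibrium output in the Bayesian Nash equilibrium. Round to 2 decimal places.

Each type of Firm 2 best-responds to q₁; Firm 1 best-responds to the expected q₂ over Firm 2's types.
Firm 2 with cost c maximizes (72 − 3(q₁+q₂) − c)·q₂, giving q₂(c) = (72 − c − 3q₁)/6.
E[c₂] = 0.7·10 + 0.1·11 + 0.2·13 = 10.7
Firm 1's FOC against E[q₂] yields q₁ = (72 − 2·15 + E[c₂])/9 = (72 − 30 + 10.7)/9 = 5.85556.

5.86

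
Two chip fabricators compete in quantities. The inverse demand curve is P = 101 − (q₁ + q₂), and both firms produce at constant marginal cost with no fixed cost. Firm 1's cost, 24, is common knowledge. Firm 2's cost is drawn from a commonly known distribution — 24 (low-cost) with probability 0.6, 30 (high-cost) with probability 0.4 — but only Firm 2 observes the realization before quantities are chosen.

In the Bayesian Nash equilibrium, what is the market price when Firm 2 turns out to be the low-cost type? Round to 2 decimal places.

49.27

Type-c best response for Firm 2: q₂(c) = (101 − c)/2 − q₁/2.
Firm 1 maximizes expected profit; its first-order condition is 101 − 2q₁ − E[q₂] − 24 = 0.
Substituting E[q₂] and solving: E[c₂] = 26.4, so q₁ = (101 − 2·24 + 26.4)/3 = 26.4667.
q₂(low-cost) = 25.2667, so P = 101 − (26.4667 + 25.2667) = 49.2667.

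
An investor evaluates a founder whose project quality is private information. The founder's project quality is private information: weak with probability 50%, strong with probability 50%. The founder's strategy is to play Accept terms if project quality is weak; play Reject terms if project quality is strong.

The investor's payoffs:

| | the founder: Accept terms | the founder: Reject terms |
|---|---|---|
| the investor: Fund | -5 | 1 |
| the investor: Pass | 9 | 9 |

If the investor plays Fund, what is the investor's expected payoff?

Take the expectation over the founder's project quality, weighting each type's action by its prior probability.
E[Fund] = 0.5·(-5) + 0.5·1 = (-2.5) + 0.5 = -2

-2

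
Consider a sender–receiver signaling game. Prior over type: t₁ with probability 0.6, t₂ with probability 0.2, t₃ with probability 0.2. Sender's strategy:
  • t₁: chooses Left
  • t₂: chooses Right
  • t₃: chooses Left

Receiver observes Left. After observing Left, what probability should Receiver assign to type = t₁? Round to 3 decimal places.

P(Left) = 0.6·1 + 0.2·0 + 0.2·1 = 0.8
P(t₁ | Left) = (0.6·1) / 0.8 = 0.6 / 0.8 = 0.75

0.750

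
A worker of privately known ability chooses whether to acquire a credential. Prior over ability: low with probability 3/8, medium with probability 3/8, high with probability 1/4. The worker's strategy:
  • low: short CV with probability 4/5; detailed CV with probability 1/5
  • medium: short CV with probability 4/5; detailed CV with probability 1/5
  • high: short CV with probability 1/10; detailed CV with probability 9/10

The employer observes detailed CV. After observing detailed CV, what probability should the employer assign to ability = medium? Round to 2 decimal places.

0.20

P(detailed CV) = (3/8)·(1/5) + (3/8)·(1/5) + (1/4)·(9/10) = 3/8
P(medium | detailed CV) = ((3/8)·(1/5)) / (3/8) = (3/40) / (3/8) = 1/5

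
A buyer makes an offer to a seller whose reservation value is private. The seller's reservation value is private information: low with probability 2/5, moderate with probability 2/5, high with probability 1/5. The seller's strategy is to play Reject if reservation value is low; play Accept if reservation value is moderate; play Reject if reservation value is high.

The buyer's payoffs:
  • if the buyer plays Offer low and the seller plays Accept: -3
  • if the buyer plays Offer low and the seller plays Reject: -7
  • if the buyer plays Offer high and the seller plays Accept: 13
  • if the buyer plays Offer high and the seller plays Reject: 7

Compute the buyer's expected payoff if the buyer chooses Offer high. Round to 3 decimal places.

9.400

E[Offer high] = 2/5·7 + 2/5·13 + 1/5·7 = 14/5 + 26/5 + 7/5 = 47/5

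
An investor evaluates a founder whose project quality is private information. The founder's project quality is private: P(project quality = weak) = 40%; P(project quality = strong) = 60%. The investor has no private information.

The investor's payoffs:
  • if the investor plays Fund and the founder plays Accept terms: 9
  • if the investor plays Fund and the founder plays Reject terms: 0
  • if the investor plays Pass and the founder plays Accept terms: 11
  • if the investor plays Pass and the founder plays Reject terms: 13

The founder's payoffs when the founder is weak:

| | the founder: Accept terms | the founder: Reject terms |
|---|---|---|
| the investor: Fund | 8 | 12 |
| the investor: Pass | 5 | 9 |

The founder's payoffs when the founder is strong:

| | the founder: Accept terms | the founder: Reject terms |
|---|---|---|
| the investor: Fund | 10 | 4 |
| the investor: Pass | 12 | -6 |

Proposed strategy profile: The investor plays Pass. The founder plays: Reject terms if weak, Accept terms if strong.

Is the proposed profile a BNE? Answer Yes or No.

Yes

The investor plays Pass: E[Pass] = 0.4·(13) + 0.6·(11) = 11.8; E[Fund] = 5.4. Best-responding. ✓
The founder (project quality weak), facing Pass: Accept terms gives 5, Reject terms gives 9. Proposed Reject terms is best. ✓
The founder (project quality strong), facing Pass: Accept terms gives 12, Reject terms gives -6. Proposed Accept terms is best. ✓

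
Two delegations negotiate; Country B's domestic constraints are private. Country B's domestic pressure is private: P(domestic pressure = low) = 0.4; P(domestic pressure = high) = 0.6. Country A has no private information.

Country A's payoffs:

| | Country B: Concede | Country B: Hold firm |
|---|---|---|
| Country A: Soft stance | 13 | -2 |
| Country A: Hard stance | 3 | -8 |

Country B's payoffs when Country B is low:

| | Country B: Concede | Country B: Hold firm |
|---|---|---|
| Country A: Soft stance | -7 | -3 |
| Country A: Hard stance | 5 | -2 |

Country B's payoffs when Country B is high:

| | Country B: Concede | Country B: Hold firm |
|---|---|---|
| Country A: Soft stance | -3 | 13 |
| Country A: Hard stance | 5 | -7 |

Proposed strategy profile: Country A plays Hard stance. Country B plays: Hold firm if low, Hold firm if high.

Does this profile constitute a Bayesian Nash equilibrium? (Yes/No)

Country A plays Hard stance: E[Hard stance] = 0.4·(-8) + 0.6·(-8) = -8; E[Soft stance] = -2. Not best-responding. ✗
Country B (domestic pressure low), facing Hard stance: Concede gives 5, Hold firm gives -2. Proposed Hold firm is not best — profitable deviation exists. ✗
Country B (domestic pressure high), facing Hard stance: Concede gives 5, Hold firm gives -7. Proposed Hold firm is not best — profitable deviation exists. ✗

No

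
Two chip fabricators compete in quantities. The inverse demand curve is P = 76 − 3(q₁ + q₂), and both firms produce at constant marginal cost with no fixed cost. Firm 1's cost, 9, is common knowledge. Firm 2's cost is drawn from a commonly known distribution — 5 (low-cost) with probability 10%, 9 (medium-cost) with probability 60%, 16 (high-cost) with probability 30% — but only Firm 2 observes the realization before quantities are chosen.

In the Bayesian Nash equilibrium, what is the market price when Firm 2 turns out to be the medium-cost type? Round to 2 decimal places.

Type-c best response for Firm 2: q₂(c) = (76 − c)/6 − q₁/2.
Firm 1 maximizes expected profit; its first-order condition is 76 − 6q₁ − 3E[q₂] − 9 = 0.
Substituting E[q₂] and solving: E[c₂] = 10.7, so q₁ = (76 − 2·9 + 10.7)/9 = 7.63333.
q₂(medium-cost) = 7.35, so P = 76 − 3·(7.63333 + 7.35) = 31.05.

31.05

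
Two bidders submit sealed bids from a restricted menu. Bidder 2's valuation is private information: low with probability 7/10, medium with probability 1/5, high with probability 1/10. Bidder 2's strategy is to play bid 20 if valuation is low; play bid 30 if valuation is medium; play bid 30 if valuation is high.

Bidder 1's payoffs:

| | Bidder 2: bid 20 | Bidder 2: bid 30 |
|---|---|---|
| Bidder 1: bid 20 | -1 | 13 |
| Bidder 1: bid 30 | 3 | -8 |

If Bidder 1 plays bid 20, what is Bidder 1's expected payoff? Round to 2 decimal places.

3.20

Take the expectation over Bidder 2's valuation, weighting each type's action by its prior probability.
E[bid 20] = 7/10·(-1) + 1/5·13 + 1/10·13 = (-7/10) + 13/5 + 13/10 = 16/5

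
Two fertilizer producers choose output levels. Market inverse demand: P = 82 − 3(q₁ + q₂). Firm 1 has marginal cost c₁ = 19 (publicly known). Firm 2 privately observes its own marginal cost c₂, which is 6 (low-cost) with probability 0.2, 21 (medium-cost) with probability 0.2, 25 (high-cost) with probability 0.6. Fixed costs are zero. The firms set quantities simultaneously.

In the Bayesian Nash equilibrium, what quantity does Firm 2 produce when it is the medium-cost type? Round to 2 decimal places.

Type-c best response for Firm 2: q₂(c) = (82 − c)/6 − q₁/2.
Firm 1 maximizes expected profit; its first-order condition is 82 − 6q₁ − 3E[q₂] − 19 = 0.
Substituting E[q₂] and solving: E[c₂] = 20.4, so q₁ = (82 − 2·19 + 20.4)/9 = 7.15556.
q₂(medium-cost) = (82 − 21 − 3·7.15556)/6 = 6.58889.

6.59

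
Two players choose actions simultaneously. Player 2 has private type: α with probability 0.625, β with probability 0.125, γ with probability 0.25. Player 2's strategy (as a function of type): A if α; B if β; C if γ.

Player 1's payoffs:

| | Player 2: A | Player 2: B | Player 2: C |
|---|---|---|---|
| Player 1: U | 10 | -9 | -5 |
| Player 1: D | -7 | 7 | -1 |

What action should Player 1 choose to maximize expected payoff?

Compute Player 1's expected payoff for each action, taking the expectation over Player 2's type.
E[U] = 0.625·(10) + 0.125·(-9) + 0.25·(-5) = 3.875
E[D] = 0.625·(-7) + 0.125·(7) + 0.25·(-1) = -3.75
Best response: U (3.875 is the largest).

U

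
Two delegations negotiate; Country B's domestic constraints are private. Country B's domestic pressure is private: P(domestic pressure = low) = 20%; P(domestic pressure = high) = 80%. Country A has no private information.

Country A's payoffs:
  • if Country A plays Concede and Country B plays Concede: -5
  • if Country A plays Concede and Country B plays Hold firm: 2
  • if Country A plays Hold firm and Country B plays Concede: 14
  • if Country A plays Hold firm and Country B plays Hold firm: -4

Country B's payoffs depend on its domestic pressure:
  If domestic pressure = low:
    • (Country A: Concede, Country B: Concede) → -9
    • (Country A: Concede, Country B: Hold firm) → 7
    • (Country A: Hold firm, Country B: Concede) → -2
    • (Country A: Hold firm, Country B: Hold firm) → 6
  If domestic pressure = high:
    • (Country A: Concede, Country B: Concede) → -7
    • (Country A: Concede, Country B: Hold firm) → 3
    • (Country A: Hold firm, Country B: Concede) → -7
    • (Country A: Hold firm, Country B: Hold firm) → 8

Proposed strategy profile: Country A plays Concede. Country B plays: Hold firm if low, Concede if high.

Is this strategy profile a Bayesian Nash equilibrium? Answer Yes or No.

No

Country A plays Concede: E[Concede] = 0.2·(2) + 0.8·(-5) = -3.6; E[Hold firm] = 10.4. Not best-responding. ✗
Country B (domestic pressure low), facing Concede: Concede gives -9, Hold firm gives 7. Proposed Hold firm is best. ✓
Country B (domestic pressure high), facing Concede: Concede gives -7, Hold firm gives 3. Proposed Concede is not best — profitable deviation exists. ✗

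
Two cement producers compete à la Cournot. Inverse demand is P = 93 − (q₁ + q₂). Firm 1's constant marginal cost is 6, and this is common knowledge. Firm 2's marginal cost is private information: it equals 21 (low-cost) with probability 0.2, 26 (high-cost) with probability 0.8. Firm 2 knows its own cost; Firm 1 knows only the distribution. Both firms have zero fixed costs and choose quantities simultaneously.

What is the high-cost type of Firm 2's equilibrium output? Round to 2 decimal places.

Firm 2 with cost c maximizes (93 − (q₁+q₂) − c)·q₂, giving q₂(c) = (93 − c − q₁)/2.
E[c₂] = 0.2·21 + 0.8·26 = 25
Firm 1's FOC against E[q₂] yields q₁ = (93 − 2·6 + E[c₂])/3 = (93 − 12 + 25)/3 = 35.3333.
q₂(high-cost) = (93 − 26 − 35.3333)/2 = 15.8333.

15.83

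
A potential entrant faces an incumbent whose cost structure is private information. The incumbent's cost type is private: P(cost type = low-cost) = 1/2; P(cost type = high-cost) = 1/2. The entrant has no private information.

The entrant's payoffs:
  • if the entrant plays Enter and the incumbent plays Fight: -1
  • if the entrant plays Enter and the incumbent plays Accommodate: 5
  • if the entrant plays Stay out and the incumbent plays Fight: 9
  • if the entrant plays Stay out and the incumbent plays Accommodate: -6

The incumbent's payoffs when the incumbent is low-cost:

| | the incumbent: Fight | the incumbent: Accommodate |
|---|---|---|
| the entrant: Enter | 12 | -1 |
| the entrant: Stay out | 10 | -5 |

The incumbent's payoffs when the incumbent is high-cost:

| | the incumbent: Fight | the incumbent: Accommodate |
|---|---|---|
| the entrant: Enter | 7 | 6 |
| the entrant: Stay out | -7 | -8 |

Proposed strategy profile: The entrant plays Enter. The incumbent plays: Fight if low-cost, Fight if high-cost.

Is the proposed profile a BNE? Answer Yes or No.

A profile is a BNE iff every type of every player is best-responding given beliefs about the other side.
The entrant plays Enter: E[Enter] = 1/2·(-1) + 1/2·(-1) = -1; E[Stay out] = 9. Not best-responding. ✗
The incumbent (cost type low-cost), facing Enter: Fight gives 12, Accommodate gives -1. Proposed Fight is best. ✓
The incumbent (cost type high-cost), facing Enter: Fight gives 7, Accommodate gives 6. Proposed Fight is best. ✓

No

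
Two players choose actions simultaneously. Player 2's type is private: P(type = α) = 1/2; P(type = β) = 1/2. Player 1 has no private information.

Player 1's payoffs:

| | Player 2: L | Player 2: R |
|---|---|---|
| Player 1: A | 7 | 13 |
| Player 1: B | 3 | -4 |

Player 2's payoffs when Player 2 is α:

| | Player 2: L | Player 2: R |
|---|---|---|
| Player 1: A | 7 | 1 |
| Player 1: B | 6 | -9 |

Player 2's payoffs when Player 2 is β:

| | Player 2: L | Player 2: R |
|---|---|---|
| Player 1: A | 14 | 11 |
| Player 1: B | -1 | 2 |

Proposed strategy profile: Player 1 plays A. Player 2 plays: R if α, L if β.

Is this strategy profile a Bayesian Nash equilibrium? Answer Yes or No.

No

Player 1 plays A: E[A] = 1/2·(13) + 1/2·(7) = 10; E[B] = -1/2. Best-responding. ✓
Player 2 (type α), facing A: L gives 7, R gives 1. Proposed R is not best — profitable deviation exists. ✗
Player 2 (type β), facing A: L gives 14, R gives 11. Proposed L is best. ✓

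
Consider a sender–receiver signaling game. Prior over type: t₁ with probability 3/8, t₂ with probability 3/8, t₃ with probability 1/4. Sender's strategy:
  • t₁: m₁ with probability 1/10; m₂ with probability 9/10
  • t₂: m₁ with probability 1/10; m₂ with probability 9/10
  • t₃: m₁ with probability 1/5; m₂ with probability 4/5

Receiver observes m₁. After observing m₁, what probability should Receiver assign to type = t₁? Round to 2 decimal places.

P(m₁) = (3/8)·(1/10) + (3/8)·(1/10) + (1/4)·(1/5) = 1/8
P(t₁ | m₁) = ((3/8)·(1/10)) / (1/8) = (3/80) / (1/8) = 3/10

0.30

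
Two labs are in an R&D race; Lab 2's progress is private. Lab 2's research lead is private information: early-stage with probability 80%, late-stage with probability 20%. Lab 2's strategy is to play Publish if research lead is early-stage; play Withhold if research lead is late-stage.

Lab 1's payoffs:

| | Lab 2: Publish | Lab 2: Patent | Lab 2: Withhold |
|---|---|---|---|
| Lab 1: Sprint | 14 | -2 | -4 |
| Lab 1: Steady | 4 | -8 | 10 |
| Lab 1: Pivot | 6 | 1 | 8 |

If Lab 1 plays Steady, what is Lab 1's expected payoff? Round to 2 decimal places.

Take the expectation over Lab 2's research lead, weighting each type's action by its prior probability.
E[Steady] = 0.8·4 + 0.2·10 = 3.2 + 2 = 5.2

5.20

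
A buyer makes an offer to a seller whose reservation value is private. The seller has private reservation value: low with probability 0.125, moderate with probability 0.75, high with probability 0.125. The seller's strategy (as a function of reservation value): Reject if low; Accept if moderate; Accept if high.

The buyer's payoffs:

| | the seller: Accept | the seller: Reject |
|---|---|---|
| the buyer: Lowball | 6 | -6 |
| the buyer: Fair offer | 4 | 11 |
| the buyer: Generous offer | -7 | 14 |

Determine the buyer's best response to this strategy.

Fair offer

Compute the buyer's expected payoff for each action, taking the expectation over the seller's type.
E[Lowball] = 0.125·(-6) + 0.75·(6) + 0.125·(6) = 4.5
E[Fair offer] = 0.125·(11) + 0.75·(4) + 0.125·(4) = 4.875
E[Generous offer] = 0.125·(14) + 0.75·(-7) + 0.125·(-7) = -4.375
Best response: Fair offer (4.875 is the largest).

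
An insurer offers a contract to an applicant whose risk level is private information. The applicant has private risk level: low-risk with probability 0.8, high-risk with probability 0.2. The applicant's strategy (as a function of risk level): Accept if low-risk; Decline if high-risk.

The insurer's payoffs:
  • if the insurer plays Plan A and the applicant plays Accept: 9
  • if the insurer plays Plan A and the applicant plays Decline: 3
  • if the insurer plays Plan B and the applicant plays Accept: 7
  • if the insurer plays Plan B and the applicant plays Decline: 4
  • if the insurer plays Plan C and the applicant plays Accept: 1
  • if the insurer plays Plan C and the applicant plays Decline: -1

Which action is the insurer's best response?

Plan A

E[Plan A] = 0.8·(9) + 0.2·(3) = 7.8
E[Plan B] = 0.8·(7) + 0.2·(4) = 6.4
E[Plan C] = 0.8·(1) + 0.2·(-1) = 0.6
Best response: Plan A (7.8 is the largest).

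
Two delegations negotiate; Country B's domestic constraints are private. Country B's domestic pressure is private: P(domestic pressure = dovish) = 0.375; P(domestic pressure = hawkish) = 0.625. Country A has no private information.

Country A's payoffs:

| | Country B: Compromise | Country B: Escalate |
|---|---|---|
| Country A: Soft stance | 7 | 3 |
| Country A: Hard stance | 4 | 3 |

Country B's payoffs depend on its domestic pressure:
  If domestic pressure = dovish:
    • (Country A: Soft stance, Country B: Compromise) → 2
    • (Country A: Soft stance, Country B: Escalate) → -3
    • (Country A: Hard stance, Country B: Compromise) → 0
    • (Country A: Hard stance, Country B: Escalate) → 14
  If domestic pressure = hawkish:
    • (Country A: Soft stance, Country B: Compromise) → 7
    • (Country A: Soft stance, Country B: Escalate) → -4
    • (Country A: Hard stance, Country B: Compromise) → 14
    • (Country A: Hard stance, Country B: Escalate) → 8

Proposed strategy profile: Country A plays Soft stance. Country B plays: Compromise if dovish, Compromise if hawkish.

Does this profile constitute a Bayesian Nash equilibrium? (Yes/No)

Country A plays Soft stance: E[Soft stance] = 0.375·(7) + 0.625·(7) = 7; E[Hard stance] = 4. Best-responding. ✓
Country B (domestic pressure dovish), facing Soft stance: Compromise gives 2, Escalate gives -3. Proposed Compromise is best. ✓
Country B (domestic pressure hawkish), facing Soft stance: Compromise gives 7, Escalate gives -4. Proposed Compromise is best. ✓

Yes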